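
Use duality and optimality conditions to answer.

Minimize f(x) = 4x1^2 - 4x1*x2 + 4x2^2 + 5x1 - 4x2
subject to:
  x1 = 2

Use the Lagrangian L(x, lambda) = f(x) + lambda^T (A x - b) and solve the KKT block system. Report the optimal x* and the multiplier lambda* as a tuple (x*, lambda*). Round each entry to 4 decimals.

Form the Lagrangian:
  L(x, lambda) = (1/2) x^T Q x + c^T x + lambda^T (A x - b)
Stationarity (grad_x L = 0): Q x + c + A^T lambda = 0.
Primal feasibility: A x = b.

This gives the KKT block system:
  [ Q   A^T ] [ x     ]   [-c ]
  [ A    0  ] [ lambda ] = [ b ]

Solving the linear system:
  x*      = (2, 1.5)
  lambda* = (-15)
  f(x*)   = 17

x* = (2, 1.5), lambda* = (-15)


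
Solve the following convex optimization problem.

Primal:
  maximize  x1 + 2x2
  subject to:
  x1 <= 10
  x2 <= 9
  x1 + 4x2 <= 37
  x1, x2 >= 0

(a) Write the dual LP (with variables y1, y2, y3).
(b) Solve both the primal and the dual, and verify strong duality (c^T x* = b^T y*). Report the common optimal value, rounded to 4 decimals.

The standard primal-dual pair for 'max c^T x s.t. A x <= b, x >= 0' is:
  Dual:  min b^T y  s.t.  A^T y >= c,  y >= 0.

So the dual LP is:
  minimize  10y1 + 9y2 + 37y3
  subject to:
    y1 + y3 >= 1
    y2 + 4y3 >= 2
    y1, y2, y3 >= 0

Solving the primal: x* = (10, 6.75).
  primal value c^T x* = 23.5.
Solving the dual: y* = (0.5, 0, 0.5).
  dual value b^T y* = 23.5.
Strong duality: c^T x* = b^T y*. Confirmed.

23.5


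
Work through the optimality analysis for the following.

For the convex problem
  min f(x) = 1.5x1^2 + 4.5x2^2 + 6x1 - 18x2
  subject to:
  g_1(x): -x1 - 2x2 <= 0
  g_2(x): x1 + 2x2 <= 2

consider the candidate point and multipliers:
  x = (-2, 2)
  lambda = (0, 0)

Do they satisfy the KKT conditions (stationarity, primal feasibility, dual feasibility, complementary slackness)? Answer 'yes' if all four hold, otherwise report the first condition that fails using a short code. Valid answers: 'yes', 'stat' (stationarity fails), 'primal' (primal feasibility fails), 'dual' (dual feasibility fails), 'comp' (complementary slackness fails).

Gradient of f: grad f(x) = Q x + c = (0, 0)
Constraint values g_i(x) = a_i^T x - b_i:
  g_1((-2, 2)) = -2
  g_2((-2, 2)) = 0
Stationarity residual: grad f(x) + sum_i lambda_i a_i = (0, 0)
  -> stationarity OK
Primal feasibility (all g_i <= 0): OK
Dual feasibility (all lambda_i >= 0): OK
Complementary slackness (lambda_i * g_i(x) = 0 for all i): OK

Verdict: yes, KKT holds.

yes


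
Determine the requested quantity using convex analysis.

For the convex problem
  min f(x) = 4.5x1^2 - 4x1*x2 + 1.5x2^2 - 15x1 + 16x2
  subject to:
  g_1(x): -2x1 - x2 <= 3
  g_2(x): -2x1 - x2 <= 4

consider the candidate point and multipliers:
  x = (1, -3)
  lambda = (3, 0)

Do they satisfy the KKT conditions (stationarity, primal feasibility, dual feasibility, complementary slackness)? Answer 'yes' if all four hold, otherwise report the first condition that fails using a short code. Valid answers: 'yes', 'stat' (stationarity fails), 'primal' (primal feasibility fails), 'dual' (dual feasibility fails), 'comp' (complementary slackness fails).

Gradient of f: grad f(x) = Q x + c = (6, 3)
Constraint values g_i(x) = a_i^T x - b_i:
  g_1((1, -3)) = -2
  g_2((1, -3)) = -3
Stationarity residual: grad f(x) + sum_i lambda_i a_i = (0, 0)
  -> stationarity OK
Primal feasibility (all g_i <= 0): OK
Dual feasibility (all lambda_i >= 0): OK
Complementary slackness (lambda_i * g_i(x) = 0 for all i): FAILS

Verdict: the first failing condition is complementary_slackness -> comp.

comp


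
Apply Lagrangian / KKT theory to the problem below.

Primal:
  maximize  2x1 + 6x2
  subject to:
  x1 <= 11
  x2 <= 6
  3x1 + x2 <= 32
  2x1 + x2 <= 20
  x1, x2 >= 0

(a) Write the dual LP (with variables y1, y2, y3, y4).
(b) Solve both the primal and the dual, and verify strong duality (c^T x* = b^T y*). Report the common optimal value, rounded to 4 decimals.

The standard primal-dual pair for 'max c^T x s.t. A x <= b, x >= 0' is:
  Dual:  min b^T y  s.t.  A^T y >= c,  y >= 0.

So the dual LP is:
  minimize  11y1 + 6y2 + 32y3 + 20y4
  subject to:
    y1 + 3y3 + 2y4 >= 2
    y2 + y3 + y4 >= 6
    y1, y2, y3, y4 >= 0

Solving the primal: x* = (7, 6).
  primal value c^T x* = 50.
Solving the dual: y* = (0, 5, 0, 1).
  dual value b^T y* = 50.
Strong duality: c^T x* = b^T y*. Confirmed.

50


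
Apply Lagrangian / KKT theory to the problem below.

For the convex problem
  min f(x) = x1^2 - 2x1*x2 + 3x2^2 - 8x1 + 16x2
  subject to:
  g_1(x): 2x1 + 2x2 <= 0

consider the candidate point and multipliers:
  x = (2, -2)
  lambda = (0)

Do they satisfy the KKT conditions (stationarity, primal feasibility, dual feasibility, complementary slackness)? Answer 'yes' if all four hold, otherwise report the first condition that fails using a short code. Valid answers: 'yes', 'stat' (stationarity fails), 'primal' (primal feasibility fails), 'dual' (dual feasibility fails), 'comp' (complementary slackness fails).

Gradient of f: grad f(x) = Q x + c = (0, 0)
Constraint values g_i(x) = a_i^T x - b_i:
  g_1((2, -2)) = 0
Stationarity residual: grad f(x) + sum_i lambda_i a_i = (0, 0)
  -> stationarity OK
Primal feasibility (all g_i <= 0): OK
Dual feasibility (all lambda_i >= 0): OK
Complementary slackness (lambda_i * g_i(x) = 0 for all i): OK

Verdict: yes, KKT holds.

yes


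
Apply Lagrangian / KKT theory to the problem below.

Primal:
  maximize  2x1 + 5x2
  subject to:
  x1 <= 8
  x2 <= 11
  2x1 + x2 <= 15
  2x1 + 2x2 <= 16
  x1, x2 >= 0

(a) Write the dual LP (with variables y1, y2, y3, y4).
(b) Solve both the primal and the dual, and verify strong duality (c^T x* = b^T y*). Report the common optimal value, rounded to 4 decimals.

The standard primal-dual pair for 'max c^T x s.t. A x <= b, x >= 0' is:
  Dual:  min b^T y  s.t.  A^T y >= c,  y >= 0.

So the dual LP is:
  minimize  8y1 + 11y2 + 15y3 + 16y4
  subject to:
    y1 + 2y3 + 2y4 >= 2
    y2 + y3 + 2y4 >= 5
    y1, y2, y3, y4 >= 0

Solving the primal: x* = (0, 8).
  primal value c^T x* = 40.
Solving the dual: y* = (0, 0, 0, 2.5).
  dual value b^T y* = 40.
Strong duality: c^T x* = b^T y*. Confirmed.

40


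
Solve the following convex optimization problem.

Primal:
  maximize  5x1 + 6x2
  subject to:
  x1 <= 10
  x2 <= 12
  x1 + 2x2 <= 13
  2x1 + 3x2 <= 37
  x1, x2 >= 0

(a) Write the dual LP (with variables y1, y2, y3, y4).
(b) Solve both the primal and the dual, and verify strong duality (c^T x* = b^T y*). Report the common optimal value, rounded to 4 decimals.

The standard primal-dual pair for 'max c^T x s.t. A x <= b, x >= 0' is:
  Dual:  min b^T y  s.t.  A^T y >= c,  y >= 0.

So the dual LP is:
  minimize  10y1 + 12y2 + 13y3 + 37y4
  subject to:
    y1 + y3 + 2y4 >= 5
    y2 + 2y3 + 3y4 >= 6
    y1, y2, y3, y4 >= 0

Solving the primal: x* = (10, 1.5).
  primal value c^T x* = 59.
Solving the dual: y* = (2, 0, 3, 0).
  dual value b^T y* = 59.
Strong duality: c^T x* = b^T y*. Confirmed.

59


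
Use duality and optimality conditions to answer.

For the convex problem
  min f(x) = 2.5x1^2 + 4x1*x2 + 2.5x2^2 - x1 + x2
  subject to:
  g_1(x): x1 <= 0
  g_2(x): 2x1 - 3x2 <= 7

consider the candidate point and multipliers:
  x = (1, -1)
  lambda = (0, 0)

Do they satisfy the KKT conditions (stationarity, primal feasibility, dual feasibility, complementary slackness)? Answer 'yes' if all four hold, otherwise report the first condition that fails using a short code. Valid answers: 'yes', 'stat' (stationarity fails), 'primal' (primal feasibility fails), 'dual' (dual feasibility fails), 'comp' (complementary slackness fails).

Gradient of f: grad f(x) = Q x + c = (0, 0)
Constraint values g_i(x) = a_i^T x - b_i:
  g_1((1, -1)) = 1
  g_2((1, -1)) = -2
Stationarity residual: grad f(x) + sum_i lambda_i a_i = (0, 0)
  -> stationarity OK
Primal feasibility (all g_i <= 0): FAILS
Dual feasibility (all lambda_i >= 0): OK
Complementary slackness (lambda_i * g_i(x) = 0 for all i): OK

Verdict: the first failing condition is primal_feasibility -> primal.

primal


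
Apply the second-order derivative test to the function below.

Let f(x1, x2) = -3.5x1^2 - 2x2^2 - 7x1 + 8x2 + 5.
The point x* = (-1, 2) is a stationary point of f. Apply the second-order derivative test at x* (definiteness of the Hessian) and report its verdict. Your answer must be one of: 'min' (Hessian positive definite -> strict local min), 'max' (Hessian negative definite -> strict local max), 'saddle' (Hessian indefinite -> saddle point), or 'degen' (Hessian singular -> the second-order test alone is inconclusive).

Compute the Hessian H = grad^2 f:
  H = [[-7, 0], [0, -4]]
Verify stationarity: grad f(x*) = H x* + g = (0, 0).
Eigenvalues of H: -7, -4.
Both eigenvalues < 0, so H is negative definite -> x* is a strict local max.

max


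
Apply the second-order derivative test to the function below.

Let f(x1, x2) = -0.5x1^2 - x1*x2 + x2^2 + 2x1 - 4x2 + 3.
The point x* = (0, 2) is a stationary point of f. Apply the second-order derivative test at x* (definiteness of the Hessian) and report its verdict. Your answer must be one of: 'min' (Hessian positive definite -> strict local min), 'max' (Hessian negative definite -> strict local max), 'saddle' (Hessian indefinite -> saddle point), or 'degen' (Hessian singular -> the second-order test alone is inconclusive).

Compute the Hessian H = grad^2 f:
  H = [[-1, -1], [-1, 2]]
Verify stationarity: grad f(x*) = H x* + g = (0, 0).
Eigenvalues of H: -1.3028, 2.3028.
Eigenvalues have mixed signs, so H is indefinite -> x* is a saddle point.

saddle


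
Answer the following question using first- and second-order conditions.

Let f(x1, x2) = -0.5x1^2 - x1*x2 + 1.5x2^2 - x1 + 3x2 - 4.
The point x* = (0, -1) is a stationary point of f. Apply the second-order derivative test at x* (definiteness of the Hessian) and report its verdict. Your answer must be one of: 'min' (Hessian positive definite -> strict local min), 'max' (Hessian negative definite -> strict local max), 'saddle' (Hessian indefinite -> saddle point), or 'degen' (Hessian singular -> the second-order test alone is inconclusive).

Compute the Hessian H = grad^2 f:
  H = [[-1, -1], [-1, 3]]
Verify stationarity: grad f(x*) = H x* + g = (0, 0).
Eigenvalues of H: -1.2361, 3.2361.
Eigenvalues have mixed signs, so H is indefinite -> x* is a saddle point.

saddle


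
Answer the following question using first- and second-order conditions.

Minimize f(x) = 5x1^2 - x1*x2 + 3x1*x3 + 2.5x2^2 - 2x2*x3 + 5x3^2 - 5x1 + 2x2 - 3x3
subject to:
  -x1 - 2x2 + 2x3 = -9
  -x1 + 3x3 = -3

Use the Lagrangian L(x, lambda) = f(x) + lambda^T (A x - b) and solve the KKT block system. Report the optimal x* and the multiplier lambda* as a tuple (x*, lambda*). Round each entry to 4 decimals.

Form the Lagrangian:
  L(x, lambda) = (1/2) x^T Q x + c^T x + lambda^T (A x - b)
Stationarity (grad_x L = 0): Q x + c + A^T lambda = 0.
Primal feasibility: A x = b.

This gives the KKT block system:
  [ Q   A^T ] [ x     ]   [-c ]
  [ A    0  ] [ lambda ] = [ b ]

Solving the linear system:
  x*      = (1.5755, 3.2374, -0.4748)
  lambda* = (8.7807, -2.6881)
  f(x*)   = 35.492

x* = (1.5755, 3.2374, -0.4748), lambda* = (8.7807, -2.6881)


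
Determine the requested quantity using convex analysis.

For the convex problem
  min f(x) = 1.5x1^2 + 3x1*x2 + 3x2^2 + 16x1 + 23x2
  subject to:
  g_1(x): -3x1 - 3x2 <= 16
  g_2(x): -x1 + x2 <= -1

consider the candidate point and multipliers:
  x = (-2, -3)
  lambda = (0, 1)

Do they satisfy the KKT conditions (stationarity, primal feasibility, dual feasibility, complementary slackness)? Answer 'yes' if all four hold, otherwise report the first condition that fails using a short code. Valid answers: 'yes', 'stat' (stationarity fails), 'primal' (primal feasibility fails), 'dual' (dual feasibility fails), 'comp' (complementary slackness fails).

Gradient of f: grad f(x) = Q x + c = (1, -1)
Constraint values g_i(x) = a_i^T x - b_i:
  g_1((-2, -3)) = -1
  g_2((-2, -3)) = 0
Stationarity residual: grad f(x) + sum_i lambda_i a_i = (0, 0)
  -> stationarity OK
Primal feasibility (all g_i <= 0): OK
Dual feasibility (all lambda_i >= 0): OK
Complementary slackness (lambda_i * g_i(x) = 0 for all i): OK

Verdict: yes, KKT holds.

yes


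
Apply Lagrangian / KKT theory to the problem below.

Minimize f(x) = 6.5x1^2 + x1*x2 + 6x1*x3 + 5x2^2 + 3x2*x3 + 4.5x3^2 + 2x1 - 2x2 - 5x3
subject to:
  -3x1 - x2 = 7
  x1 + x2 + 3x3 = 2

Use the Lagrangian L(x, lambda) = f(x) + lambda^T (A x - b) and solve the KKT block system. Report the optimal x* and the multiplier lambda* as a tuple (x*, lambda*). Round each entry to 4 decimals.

Form the Lagrangian:
  L(x, lambda) = (1/2) x^T Q x + c^T x + lambda^T (A x - b)
Stationarity (grad_x L = 0): Q x + c + A^T lambda = 0.
Primal feasibility: A x = b.

This gives the KKT block system:
  [ Q   A^T ] [ x     ]   [-c ]
  [ A    0  ] [ lambda ] = [ b ]

Solving the linear system:
  x*      = (-2.0893, -0.732, 1.6071)
  lambda* = (-4.8316, 1.756)
  f(x*)   = 9.7795

x* = (-2.0893, -0.732, 1.6071), lambda* = (-4.8316, 1.756)


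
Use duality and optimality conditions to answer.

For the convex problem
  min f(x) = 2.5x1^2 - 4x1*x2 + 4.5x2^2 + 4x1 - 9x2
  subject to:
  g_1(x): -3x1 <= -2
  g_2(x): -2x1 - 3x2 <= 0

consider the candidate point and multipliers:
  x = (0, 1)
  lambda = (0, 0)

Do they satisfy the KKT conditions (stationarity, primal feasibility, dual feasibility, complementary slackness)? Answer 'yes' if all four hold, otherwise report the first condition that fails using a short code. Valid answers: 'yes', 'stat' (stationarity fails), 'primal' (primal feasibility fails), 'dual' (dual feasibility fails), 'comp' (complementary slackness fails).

Gradient of f: grad f(x) = Q x + c = (0, 0)
Constraint values g_i(x) = a_i^T x - b_i:
  g_1((0, 1)) = 2
  g_2((0, 1)) = -3
Stationarity residual: grad f(x) + sum_i lambda_i a_i = (0, 0)
  -> stationarity OK
Primal feasibility (all g_i <= 0): FAILS
Dual feasibility (all lambda_i >= 0): OK
Complementary slackness (lambda_i * g_i(x) = 0 for all i): OK

Verdict: the first failing condition is primal_feasibility -> primal.

primal


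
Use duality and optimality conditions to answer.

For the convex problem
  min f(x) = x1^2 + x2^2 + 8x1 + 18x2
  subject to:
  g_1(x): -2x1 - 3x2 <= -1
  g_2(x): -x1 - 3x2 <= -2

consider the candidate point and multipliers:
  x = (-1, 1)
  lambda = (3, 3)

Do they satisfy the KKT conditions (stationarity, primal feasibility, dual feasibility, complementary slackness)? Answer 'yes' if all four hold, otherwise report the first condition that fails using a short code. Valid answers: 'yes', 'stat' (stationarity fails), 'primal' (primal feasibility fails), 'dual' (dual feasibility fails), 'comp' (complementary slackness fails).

Gradient of f: grad f(x) = Q x + c = (6, 20)
Constraint values g_i(x) = a_i^T x - b_i:
  g_1((-1, 1)) = 0
  g_2((-1, 1)) = 0
Stationarity residual: grad f(x) + sum_i lambda_i a_i = (-3, 2)
  -> stationarity FAILS
Primal feasibility (all g_i <= 0): OK
Dual feasibility (all lambda_i >= 0): OK
Complementary slackness (lambda_i * g_i(x) = 0 for all i): OK

Verdict: the first failing condition is stationarity -> stat.

stat


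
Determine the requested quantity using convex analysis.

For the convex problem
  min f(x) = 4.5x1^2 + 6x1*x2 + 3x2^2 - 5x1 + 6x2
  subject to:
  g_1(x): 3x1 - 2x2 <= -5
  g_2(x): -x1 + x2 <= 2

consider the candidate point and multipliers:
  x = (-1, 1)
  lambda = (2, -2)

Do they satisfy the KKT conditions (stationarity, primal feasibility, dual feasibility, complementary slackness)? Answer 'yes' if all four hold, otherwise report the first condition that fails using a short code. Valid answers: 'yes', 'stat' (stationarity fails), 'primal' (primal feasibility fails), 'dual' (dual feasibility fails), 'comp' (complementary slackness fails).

Gradient of f: grad f(x) = Q x + c = (-8, 6)
Constraint values g_i(x) = a_i^T x - b_i:
  g_1((-1, 1)) = 0
  g_2((-1, 1)) = 0
Stationarity residual: grad f(x) + sum_i lambda_i a_i = (0, 0)
  -> stationarity OK
Primal feasibility (all g_i <= 0): OK
Dual feasibility (all lambda_i >= 0): FAILS
Complementary slackness (lambda_i * g_i(x) = 0 for all i): OK

Verdict: the first failing condition is dual_feasibility -> dual.

dual


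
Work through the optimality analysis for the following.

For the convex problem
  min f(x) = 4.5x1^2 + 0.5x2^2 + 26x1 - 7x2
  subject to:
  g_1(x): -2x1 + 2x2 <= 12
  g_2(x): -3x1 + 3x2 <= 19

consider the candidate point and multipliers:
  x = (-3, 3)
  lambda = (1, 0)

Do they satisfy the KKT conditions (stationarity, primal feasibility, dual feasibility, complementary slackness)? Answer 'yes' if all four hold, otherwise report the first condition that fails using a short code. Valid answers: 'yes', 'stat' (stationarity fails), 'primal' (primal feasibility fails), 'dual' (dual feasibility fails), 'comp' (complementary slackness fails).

Gradient of f: grad f(x) = Q x + c = (-1, -4)
Constraint values g_i(x) = a_i^T x - b_i:
  g_1((-3, 3)) = 0
  g_2((-3, 3)) = -1
Stationarity residual: grad f(x) + sum_i lambda_i a_i = (-3, -2)
  -> stationarity FAILS
Primal feasibility (all g_i <= 0): OK
Dual feasibility (all lambda_i >= 0): OK
Complementary slackness (lambda_i * g_i(x) = 0 for all i): OK

Verdict: the first failing condition is stationarity -> stat.

stat


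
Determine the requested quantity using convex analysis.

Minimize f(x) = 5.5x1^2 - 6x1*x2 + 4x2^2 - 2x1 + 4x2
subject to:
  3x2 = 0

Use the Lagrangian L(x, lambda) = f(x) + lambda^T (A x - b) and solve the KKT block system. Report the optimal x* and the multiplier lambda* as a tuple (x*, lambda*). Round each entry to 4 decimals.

Form the Lagrangian:
  L(x, lambda) = (1/2) x^T Q x + c^T x + lambda^T (A x - b)
Stationarity (grad_x L = 0): Q x + c + A^T lambda = 0.
Primal feasibility: A x = b.

This gives the KKT block system:
  [ Q   A^T ] [ x     ]   [-c ]
  [ A    0  ] [ lambda ] = [ b ]

Solving the linear system:
  x*      = (0.1818, 0)
  lambda* = (-0.9697)
  f(x*)   = -0.1818

x* = (0.1818, 0), lambda* = (-0.9697)


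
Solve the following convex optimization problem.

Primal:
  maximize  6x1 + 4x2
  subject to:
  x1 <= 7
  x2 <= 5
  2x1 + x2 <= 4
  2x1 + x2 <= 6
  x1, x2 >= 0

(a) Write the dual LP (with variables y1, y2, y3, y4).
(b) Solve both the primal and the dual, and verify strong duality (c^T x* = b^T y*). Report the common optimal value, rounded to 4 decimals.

The standard primal-dual pair for 'max c^T x s.t. A x <= b, x >= 0' is:
  Dual:  min b^T y  s.t.  A^T y >= c,  y >= 0.

So the dual LP is:
  minimize  7y1 + 5y2 + 4y3 + 6y4
  subject to:
    y1 + 2y3 + 2y4 >= 6
    y2 + y3 + y4 >= 4
    y1, y2, y3, y4 >= 0

Solving the primal: x* = (0, 4).
  primal value c^T x* = 16.
Solving the dual: y* = (0, 0, 4, 0).
  dual value b^T y* = 16.
Strong duality: c^T x* = b^T y*. Confirmed.

16


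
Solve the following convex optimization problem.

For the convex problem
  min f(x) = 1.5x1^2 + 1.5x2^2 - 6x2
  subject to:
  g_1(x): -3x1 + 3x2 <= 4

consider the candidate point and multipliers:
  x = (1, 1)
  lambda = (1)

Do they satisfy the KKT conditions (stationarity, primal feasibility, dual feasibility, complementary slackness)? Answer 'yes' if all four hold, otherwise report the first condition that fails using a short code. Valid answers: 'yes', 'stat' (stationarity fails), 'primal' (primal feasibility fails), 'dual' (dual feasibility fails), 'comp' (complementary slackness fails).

Gradient of f: grad f(x) = Q x + c = (3, -3)
Constraint values g_i(x) = a_i^T x - b_i:
  g_1((1, 1)) = -4
Stationarity residual: grad f(x) + sum_i lambda_i a_i = (0, 0)
  -> stationarity OK
Primal feasibility (all g_i <= 0): OK
Dual feasibility (all lambda_i >= 0): OK
Complementary slackness (lambda_i * g_i(x) = 0 for all i): FAILS

Verdict: the first failing condition is complementary_slackness -> comp.

comp


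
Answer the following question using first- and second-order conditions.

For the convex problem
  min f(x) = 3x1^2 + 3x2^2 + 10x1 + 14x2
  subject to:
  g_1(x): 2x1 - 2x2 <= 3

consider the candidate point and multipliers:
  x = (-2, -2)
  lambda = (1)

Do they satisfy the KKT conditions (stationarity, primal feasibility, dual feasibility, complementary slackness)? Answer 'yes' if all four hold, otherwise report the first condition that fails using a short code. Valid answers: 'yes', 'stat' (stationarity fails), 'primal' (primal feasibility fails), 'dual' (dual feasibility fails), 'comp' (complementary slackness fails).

Gradient of f: grad f(x) = Q x + c = (-2, 2)
Constraint values g_i(x) = a_i^T x - b_i:
  g_1((-2, -2)) = -3
Stationarity residual: grad f(x) + sum_i lambda_i a_i = (0, 0)
  -> stationarity OK
Primal feasibility (all g_i <= 0): OK
Dual feasibility (all lambda_i >= 0): OK
Complementary slackness (lambda_i * g_i(x) = 0 for all i): FAILS

Verdict: the first failing condition is complementary_slackness -> comp.

comp


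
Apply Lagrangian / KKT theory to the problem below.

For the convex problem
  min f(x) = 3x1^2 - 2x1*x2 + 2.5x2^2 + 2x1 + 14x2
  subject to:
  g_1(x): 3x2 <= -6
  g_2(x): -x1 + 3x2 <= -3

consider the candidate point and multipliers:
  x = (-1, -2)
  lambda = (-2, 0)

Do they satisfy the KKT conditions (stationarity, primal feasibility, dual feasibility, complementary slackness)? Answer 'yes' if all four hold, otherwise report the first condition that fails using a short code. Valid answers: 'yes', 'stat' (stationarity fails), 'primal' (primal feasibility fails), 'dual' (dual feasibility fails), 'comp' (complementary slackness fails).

Gradient of f: grad f(x) = Q x + c = (0, 6)
Constraint values g_i(x) = a_i^T x - b_i:
  g_1((-1, -2)) = 0
  g_2((-1, -2)) = -2
Stationarity residual: grad f(x) + sum_i lambda_i a_i = (0, 0)
  -> stationarity OK
Primal feasibility (all g_i <= 0): OK
Dual feasibility (all lambda_i >= 0): FAILS
Complementary slackness (lambda_i * g_i(x) = 0 for all i): OK

Verdict: the first failing condition is dual_feasibility -> dual.

dual


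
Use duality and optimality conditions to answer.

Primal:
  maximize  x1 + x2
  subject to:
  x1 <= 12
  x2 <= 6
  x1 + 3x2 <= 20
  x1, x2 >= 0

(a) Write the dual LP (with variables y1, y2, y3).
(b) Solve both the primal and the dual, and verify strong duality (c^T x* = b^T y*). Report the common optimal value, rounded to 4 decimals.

The standard primal-dual pair for 'max c^T x s.t. A x <= b, x >= 0' is:
  Dual:  min b^T y  s.t.  A^T y >= c,  y >= 0.

So the dual LP is:
  minimize  12y1 + 6y2 + 20y3
  subject to:
    y1 + y3 >= 1
    y2 + 3y3 >= 1
    y1, y2, y3 >= 0

Solving the primal: x* = (12, 2.6667).
  primal value c^T x* = 14.6667.
Solving the dual: y* = (0.6667, 0, 0.3333).
  dual value b^T y* = 14.6667.
Strong duality: c^T x* = b^T y*. Confirmed.

14.6667


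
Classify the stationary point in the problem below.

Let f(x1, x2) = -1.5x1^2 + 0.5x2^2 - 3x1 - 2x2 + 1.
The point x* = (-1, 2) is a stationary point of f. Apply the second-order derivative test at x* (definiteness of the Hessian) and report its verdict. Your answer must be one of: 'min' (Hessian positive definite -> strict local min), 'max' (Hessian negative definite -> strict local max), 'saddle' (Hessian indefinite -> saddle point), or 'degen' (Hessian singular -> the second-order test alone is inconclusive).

Compute the Hessian H = grad^2 f:
  H = [[-3, 0], [0, 1]]
Verify stationarity: grad f(x*) = H x* + g = (0, 0).
Eigenvalues of H: -3, 1.
Eigenvalues have mixed signs, so H is indefinite -> x* is a saddle point.

saddle


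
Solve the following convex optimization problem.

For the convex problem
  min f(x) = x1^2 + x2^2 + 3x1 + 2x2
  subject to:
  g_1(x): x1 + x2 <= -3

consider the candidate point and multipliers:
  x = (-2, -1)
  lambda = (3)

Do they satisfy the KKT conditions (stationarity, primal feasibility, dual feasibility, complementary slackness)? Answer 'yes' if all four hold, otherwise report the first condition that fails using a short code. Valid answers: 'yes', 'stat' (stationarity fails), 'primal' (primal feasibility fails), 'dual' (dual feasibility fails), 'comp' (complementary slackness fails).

Gradient of f: grad f(x) = Q x + c = (-1, 0)
Constraint values g_i(x) = a_i^T x - b_i:
  g_1((-2, -1)) = 0
Stationarity residual: grad f(x) + sum_i lambda_i a_i = (2, 3)
  -> stationarity FAILS
Primal feasibility (all g_i <= 0): OK
Dual feasibility (all lambda_i >= 0): OK
Complementary slackness (lambda_i * g_i(x) = 0 for all i): OK

Verdict: the first failing condition is stationarity -> stat.

stat


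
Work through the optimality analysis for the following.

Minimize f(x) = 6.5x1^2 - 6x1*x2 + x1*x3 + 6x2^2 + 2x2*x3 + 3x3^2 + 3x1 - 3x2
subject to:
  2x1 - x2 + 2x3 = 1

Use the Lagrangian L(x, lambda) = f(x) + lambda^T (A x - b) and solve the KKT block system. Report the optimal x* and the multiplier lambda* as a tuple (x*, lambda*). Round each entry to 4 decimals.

Form the Lagrangian:
  L(x, lambda) = (1/2) x^T Q x + c^T x + lambda^T (A x - b)
Stationarity (grad_x L = 0): Q x + c + A^T lambda = 0.
Primal feasibility: A x = b.

This gives the KKT block system:
  [ Q   A^T ] [ x     ]   [-c ]
  [ A    0  ] [ lambda ] = [ b ]

Solving the linear system:
  x*      = (-0.0163, 0.0212, 0.5269)
  lambda* = (-1.5938)
  f(x*)   = 0.7406

x* = (-0.0163, 0.0212, 0.5269), lambda* = (-1.5938)


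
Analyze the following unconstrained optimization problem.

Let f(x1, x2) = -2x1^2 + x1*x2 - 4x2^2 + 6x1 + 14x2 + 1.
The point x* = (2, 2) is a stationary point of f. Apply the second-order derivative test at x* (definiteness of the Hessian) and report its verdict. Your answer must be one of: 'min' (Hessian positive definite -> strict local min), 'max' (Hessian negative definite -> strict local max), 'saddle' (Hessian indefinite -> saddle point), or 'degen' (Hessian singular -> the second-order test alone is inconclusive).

Compute the Hessian H = grad^2 f:
  H = [[-4, 1], [1, -8]]
Verify stationarity: grad f(x*) = H x* + g = (0, 0).
Eigenvalues of H: -8.2361, -3.7639.
Both eigenvalues < 0, so H is negative definite -> x* is a strict local max.

max


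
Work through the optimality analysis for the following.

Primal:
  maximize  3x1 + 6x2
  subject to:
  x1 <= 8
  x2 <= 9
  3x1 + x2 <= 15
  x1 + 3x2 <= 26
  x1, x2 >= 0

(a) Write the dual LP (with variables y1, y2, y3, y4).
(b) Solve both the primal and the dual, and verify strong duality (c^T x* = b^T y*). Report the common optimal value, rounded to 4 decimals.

The standard primal-dual pair for 'max c^T x s.t. A x <= b, x >= 0' is:
  Dual:  min b^T y  s.t.  A^T y >= c,  y >= 0.

So the dual LP is:
  minimize  8y1 + 9y2 + 15y3 + 26y4
  subject to:
    y1 + 3y3 + y4 >= 3
    y2 + y3 + 3y4 >= 6
    y1, y2, y3, y4 >= 0

Solving the primal: x* = (2.375, 7.875).
  primal value c^T x* = 54.375.
Solving the dual: y* = (0, 0, 0.375, 1.875).
  dual value b^T y* = 54.375.
Strong duality: c^T x* = b^T y*. Confirmed.

54.375


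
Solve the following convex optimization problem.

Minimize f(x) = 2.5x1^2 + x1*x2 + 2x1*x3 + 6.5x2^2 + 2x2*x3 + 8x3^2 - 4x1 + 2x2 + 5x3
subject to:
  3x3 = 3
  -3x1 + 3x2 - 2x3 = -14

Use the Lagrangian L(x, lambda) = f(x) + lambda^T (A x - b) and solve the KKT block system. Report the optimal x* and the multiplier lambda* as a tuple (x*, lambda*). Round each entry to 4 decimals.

Form the Lagrangian:
  L(x, lambda) = (1/2) x^T Q x + c^T x + lambda^T (A x - b)
Stationarity (grad_x L = 0): Q x + c + A^T lambda = 0.
Primal feasibility: A x = b.

This gives the KKT block system:
  [ Q   A^T ] [ x     ]   [-c ]
  [ A    0  ] [ lambda ] = [ b ]

Solving the linear system:
  x*      = (2.7, -1.3, 1)
  lambda* = (-5.6667, 3.4)
  f(x*)   = 28.1

x* = (2.7, -1.3, 1), lambda* = (-5.6667, 3.4)


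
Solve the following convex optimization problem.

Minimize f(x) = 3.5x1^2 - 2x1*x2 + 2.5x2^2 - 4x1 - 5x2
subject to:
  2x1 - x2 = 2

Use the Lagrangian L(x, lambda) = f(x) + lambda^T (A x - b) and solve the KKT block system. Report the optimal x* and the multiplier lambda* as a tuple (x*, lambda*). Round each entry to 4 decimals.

Form the Lagrangian:
  L(x, lambda) = (1/2) x^T Q x + c^T x + lambda^T (A x - b)
Stationarity (grad_x L = 0): Q x + c + A^T lambda = 0.
Primal feasibility: A x = b.

This gives the KKT block system:
  [ Q   A^T ] [ x     ]   [-c ]
  [ A    0  ] [ lambda ] = [ b ]

Solving the linear system:
  x*      = (1.5789, 1.1579)
  lambda* = (-2.3684)
  f(x*)   = -3.6842

x* = (1.5789, 1.1579), lambda* = (-2.3684)


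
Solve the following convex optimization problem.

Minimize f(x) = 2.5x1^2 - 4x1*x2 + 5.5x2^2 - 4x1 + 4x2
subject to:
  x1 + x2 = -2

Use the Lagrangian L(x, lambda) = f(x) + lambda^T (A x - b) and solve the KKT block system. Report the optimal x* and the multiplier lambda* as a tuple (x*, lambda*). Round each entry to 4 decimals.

Form the Lagrangian:
  L(x, lambda) = (1/2) x^T Q x + c^T x + lambda^T (A x - b)
Stationarity (grad_x L = 0): Q x + c + A^T lambda = 0.
Primal feasibility: A x = b.

This gives the KKT block system:
  [ Q   A^T ] [ x     ]   [-c ]
  [ A    0  ] [ lambda ] = [ b ]

Solving the linear system:
  x*      = (-0.9167, -1.0833)
  lambda* = (4.25)
  f(x*)   = 3.9167

x* = (-0.9167, -1.0833), lambda* = (4.25)


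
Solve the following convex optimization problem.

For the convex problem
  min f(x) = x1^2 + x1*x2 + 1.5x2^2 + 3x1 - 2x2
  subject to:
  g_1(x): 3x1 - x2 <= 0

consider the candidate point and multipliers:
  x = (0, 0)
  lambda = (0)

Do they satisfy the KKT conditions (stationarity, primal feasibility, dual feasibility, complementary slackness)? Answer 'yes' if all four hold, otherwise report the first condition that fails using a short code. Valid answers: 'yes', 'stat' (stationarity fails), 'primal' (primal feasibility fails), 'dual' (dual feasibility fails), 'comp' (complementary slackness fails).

Gradient of f: grad f(x) = Q x + c = (3, -2)
Constraint values g_i(x) = a_i^T x - b_i:
  g_1((0, 0)) = 0
Stationarity residual: grad f(x) + sum_i lambda_i a_i = (3, -2)
  -> stationarity FAILS
Primal feasibility (all g_i <= 0): OK
Dual feasibility (all lambda_i >= 0): OK
Complementary slackness (lambda_i * g_i(x) = 0 for all i): OK

Verdict: the first failing condition is stationarity -> stat.

stat


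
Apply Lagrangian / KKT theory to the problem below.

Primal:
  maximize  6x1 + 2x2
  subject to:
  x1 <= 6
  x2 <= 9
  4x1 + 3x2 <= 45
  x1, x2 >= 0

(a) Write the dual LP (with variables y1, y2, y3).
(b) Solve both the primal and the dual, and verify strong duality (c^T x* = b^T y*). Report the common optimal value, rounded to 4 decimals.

The standard primal-dual pair for 'max c^T x s.t. A x <= b, x >= 0' is:
  Dual:  min b^T y  s.t.  A^T y >= c,  y >= 0.

So the dual LP is:
  minimize  6y1 + 9y2 + 45y3
  subject to:
    y1 + 4y3 >= 6
    y2 + 3y3 >= 2
    y1, y2, y3 >= 0

Solving the primal: x* = (6, 7).
  primal value c^T x* = 50.
Solving the dual: y* = (3.3333, 0, 0.6667).
  dual value b^T y* = 50.
Strong duality: c^T x* = b^T y*. Confirmed.

50


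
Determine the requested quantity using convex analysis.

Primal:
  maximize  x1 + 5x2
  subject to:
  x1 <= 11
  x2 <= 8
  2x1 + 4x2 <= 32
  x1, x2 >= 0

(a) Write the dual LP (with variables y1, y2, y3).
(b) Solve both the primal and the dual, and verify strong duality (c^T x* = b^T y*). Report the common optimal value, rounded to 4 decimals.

The standard primal-dual pair for 'max c^T x s.t. A x <= b, x >= 0' is:
  Dual:  min b^T y  s.t.  A^T y >= c,  y >= 0.

So the dual LP is:
  minimize  11y1 + 8y2 + 32y3
  subject to:
    y1 + 2y3 >= 1
    y2 + 4y3 >= 5
    y1, y2, y3 >= 0

Solving the primal: x* = (0, 8).
  primal value c^T x* = 40.
Solving the dual: y* = (0, 0, 1.25).
  dual value b^T y* = 40.
Strong duality: c^T x* = b^T y*. Confirmed.

40


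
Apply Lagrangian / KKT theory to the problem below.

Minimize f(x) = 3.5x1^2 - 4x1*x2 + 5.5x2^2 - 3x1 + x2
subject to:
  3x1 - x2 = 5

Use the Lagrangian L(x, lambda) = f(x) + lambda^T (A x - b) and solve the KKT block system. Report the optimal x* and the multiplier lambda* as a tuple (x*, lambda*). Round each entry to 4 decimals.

Form the Lagrangian:
  L(x, lambda) = (1/2) x^T Q x + c^T x + lambda^T (A x - b)
Stationarity (grad_x L = 0): Q x + c + A^T lambda = 0.
Primal feasibility: A x = b.

This gives the KKT block system:
  [ Q   A^T ] [ x     ]   [-c ]
  [ A    0  ] [ lambda ] = [ b ]

Solving the linear system:
  x*      = (1.7683, 0.3049)
  lambda* = (-2.7195)
  f(x*)   = 4.2988

x* = (1.7683, 0.3049), lambda* = (-2.7195)


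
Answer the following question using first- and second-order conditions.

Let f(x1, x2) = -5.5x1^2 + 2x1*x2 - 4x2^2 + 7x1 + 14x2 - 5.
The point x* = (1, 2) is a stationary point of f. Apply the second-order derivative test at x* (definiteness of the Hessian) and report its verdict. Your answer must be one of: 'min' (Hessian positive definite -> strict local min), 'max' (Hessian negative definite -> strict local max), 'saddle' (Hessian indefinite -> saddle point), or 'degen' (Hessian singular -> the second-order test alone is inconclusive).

Compute the Hessian H = grad^2 f:
  H = [[-11, 2], [2, -8]]
Verify stationarity: grad f(x*) = H x* + g = (0, 0).
Eigenvalues of H: -12, -7.
Both eigenvalues < 0, so H is negative definite -> x* is a strict local max.

max


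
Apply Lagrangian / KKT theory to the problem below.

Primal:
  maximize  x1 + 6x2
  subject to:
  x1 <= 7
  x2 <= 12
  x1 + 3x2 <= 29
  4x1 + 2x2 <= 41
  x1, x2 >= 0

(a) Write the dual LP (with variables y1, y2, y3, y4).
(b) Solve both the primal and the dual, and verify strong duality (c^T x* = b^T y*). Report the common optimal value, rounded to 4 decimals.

The standard primal-dual pair for 'max c^T x s.t. A x <= b, x >= 0' is:
  Dual:  min b^T y  s.t.  A^T y >= c,  y >= 0.

So the dual LP is:
  minimize  7y1 + 12y2 + 29y3 + 41y4
  subject to:
    y1 + y3 + 4y4 >= 1
    y2 + 3y3 + 2y4 >= 6
    y1, y2, y3, y4 >= 0

Solving the primal: x* = (0, 9.6667).
  primal value c^T x* = 58.
Solving the dual: y* = (0, 0, 2, 0).
  dual value b^T y* = 58.
Strong duality: c^T x* = b^T y*. Confirmed.

58


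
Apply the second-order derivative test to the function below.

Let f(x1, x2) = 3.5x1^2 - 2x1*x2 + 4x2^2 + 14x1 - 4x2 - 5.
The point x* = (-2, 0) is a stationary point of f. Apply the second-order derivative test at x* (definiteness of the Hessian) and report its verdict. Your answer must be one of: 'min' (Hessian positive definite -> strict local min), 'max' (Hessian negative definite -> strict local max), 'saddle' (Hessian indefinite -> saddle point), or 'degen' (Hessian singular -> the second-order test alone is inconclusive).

Compute the Hessian H = grad^2 f:
  H = [[7, -2], [-2, 8]]
Verify stationarity: grad f(x*) = H x* + g = (0, 0).
Eigenvalues of H: 5.4384, 9.5616.
Both eigenvalues > 0, so H is positive definite -> x* is a strict local min.

min


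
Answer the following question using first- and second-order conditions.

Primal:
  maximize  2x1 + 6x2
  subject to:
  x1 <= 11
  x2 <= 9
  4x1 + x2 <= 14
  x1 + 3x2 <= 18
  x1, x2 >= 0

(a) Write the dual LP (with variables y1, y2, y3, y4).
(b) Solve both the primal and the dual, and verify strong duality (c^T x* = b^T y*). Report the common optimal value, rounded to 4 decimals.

The standard primal-dual pair for 'max c^T x s.t. A x <= b, x >= 0' is:
  Dual:  min b^T y  s.t.  A^T y >= c,  y >= 0.

So the dual LP is:
  minimize  11y1 + 9y2 + 14y3 + 18y4
  subject to:
    y1 + 4y3 + y4 >= 2
    y2 + y3 + 3y4 >= 6
    y1, y2, y3, y4 >= 0

Solving the primal: x* = (2.1818, 5.2727).
  primal value c^T x* = 36.
Solving the dual: y* = (0, 0, 0, 2).
  dual value b^T y* = 36.
Strong duality: c^T x* = b^T y*. Confirmed.

36


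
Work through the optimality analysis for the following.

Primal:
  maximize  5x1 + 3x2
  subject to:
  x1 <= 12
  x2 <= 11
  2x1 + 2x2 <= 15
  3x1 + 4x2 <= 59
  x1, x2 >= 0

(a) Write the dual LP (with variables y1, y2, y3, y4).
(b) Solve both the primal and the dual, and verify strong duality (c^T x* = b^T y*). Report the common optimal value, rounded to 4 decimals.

The standard primal-dual pair for 'max c^T x s.t. A x <= b, x >= 0' is:
  Dual:  min b^T y  s.t.  A^T y >= c,  y >= 0.

So the dual LP is:
  minimize  12y1 + 11y2 + 15y3 + 59y4
  subject to:
    y1 + 2y3 + 3y4 >= 5
    y2 + 2y3 + 4y4 >= 3
    y1, y2, y3, y4 >= 0

Solving the primal: x* = (7.5, 0).
  primal value c^T x* = 37.5.
Solving the dual: y* = (0, 0, 2.5, 0).
  dual value b^T y* = 37.5.
Strong duality: c^T x* = b^T y*. Confirmed.

37.5


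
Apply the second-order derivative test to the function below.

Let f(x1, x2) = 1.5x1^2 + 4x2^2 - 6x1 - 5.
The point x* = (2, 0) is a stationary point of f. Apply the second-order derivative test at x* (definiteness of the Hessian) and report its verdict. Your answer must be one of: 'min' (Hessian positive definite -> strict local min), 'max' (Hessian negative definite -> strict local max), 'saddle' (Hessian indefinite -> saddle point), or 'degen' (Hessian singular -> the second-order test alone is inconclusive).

Compute the Hessian H = grad^2 f:
  H = [[3, 0], [0, 8]]
Verify stationarity: grad f(x*) = H x* + g = (0, 0).
Eigenvalues of H: 3, 8.
Both eigenvalues > 0, so H is positive definite -> x* is a strict local min.

min


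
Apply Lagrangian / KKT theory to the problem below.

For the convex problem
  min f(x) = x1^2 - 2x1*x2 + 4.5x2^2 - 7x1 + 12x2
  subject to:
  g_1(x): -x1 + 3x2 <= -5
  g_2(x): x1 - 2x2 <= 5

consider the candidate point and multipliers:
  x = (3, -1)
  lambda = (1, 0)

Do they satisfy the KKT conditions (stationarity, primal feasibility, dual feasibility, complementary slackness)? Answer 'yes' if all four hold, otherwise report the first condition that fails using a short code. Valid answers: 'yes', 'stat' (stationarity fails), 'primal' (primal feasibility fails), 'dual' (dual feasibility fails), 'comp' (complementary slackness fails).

Gradient of f: grad f(x) = Q x + c = (1, -3)
Constraint values g_i(x) = a_i^T x - b_i:
  g_1((3, -1)) = -1
  g_2((3, -1)) = 0
Stationarity residual: grad f(x) + sum_i lambda_i a_i = (0, 0)
  -> stationarity OK
Primal feasibility (all g_i <= 0): OK
Dual feasibility (all lambda_i >= 0): OK
Complementary slackness (lambda_i * g_i(x) = 0 for all i): FAILS

Verdict: the first failing condition is complementary_slackness -> comp.

comp


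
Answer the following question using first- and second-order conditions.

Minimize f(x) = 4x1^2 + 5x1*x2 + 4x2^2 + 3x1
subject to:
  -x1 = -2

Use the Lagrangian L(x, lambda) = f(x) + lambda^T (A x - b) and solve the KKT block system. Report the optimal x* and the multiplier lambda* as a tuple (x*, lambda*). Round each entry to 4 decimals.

Form the Lagrangian:
  L(x, lambda) = (1/2) x^T Q x + c^T x + lambda^T (A x - b)
Stationarity (grad_x L = 0): Q x + c + A^T lambda = 0.
Primal feasibility: A x = b.

This gives the KKT block system:
  [ Q   A^T ] [ x     ]   [-c ]
  [ A    0  ] [ lambda ] = [ b ]

Solving the linear system:
  x*      = (2, -1.25)
  lambda* = (12.75)
  f(x*)   = 15.75

x* = (2, -1.25), lambda* = (12.75)


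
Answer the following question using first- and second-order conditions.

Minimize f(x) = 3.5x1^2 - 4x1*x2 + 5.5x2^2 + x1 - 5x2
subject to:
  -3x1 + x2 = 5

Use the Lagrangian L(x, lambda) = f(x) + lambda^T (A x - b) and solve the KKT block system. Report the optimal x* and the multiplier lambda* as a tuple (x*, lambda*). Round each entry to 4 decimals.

Form the Lagrangian:
  L(x, lambda) = (1/2) x^T Q x + c^T x + lambda^T (A x - b)
Stationarity (grad_x L = 0): Q x + c + A^T lambda = 0.
Primal feasibility: A x = b.

This gives the KKT block system:
  [ Q   A^T ] [ x     ]   [-c ]
  [ A    0  ] [ lambda ] = [ b ]

Solving the linear system:
  x*      = (-1.5976, 0.2073)
  lambda* = (-3.6707)
  f(x*)   = 7.8598

x* = (-1.5976, 0.2073), lambda* = (-3.6707)


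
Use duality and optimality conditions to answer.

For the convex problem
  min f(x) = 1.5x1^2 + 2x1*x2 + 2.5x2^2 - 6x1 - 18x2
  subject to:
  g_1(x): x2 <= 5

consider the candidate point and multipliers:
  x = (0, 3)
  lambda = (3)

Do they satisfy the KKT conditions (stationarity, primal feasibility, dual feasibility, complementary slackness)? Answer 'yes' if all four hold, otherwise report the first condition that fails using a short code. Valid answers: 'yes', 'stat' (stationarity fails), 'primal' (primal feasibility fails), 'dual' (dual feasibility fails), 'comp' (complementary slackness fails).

Gradient of f: grad f(x) = Q x + c = (0, -3)
Constraint values g_i(x) = a_i^T x - b_i:
  g_1((0, 3)) = -2
Stationarity residual: grad f(x) + sum_i lambda_i a_i = (0, 0)
  -> stationarity OK
Primal feasibility (all g_i <= 0): OK
Dual feasibility (all lambda_i >= 0): OK
Complementary slackness (lambda_i * g_i(x) = 0 for all i): FAILS

Verdict: the first failing condition is complementary_slackness -> comp.

comp
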